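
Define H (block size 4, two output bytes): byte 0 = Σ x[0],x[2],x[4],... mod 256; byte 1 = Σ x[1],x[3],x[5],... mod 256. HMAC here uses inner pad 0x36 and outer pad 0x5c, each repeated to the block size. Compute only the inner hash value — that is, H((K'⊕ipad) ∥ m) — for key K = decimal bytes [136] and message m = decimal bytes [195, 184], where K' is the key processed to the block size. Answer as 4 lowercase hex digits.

Key decimal bytes [136] = 88 is 1 byte ≤ B = 4; zero-pad to 4 bytes: K' = 88 00 00 00.
K' ⊕ ipad = be 36 36 36.
Inner input = be 36 36 36 ∥ c3 b8.
Inner hash: even-index sum = 439 mod 256 = 183; odd-index sum = 292 mod 256 = 36 → b7 24.

b724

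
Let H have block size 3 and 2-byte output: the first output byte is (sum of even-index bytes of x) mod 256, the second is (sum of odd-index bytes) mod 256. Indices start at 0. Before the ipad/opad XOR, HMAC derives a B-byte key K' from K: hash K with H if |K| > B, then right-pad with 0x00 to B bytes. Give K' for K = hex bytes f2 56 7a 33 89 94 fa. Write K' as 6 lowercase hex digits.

|K| = 7 > B = 3, so first hash the key.
H(K): even-index sum = 751 mod 256 = 239; odd-index sum = 285 mod 256 = 29 → ef 1d.
Zero-pad H(K) = ef 1d to 3 bytes: K' = ef 1d 00.

ef1d00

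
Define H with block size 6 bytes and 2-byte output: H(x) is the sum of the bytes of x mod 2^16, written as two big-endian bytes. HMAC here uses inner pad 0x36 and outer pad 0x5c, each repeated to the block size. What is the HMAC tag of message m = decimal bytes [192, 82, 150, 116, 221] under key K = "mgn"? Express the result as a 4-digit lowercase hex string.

Key "mgn" = 6d 67 6e is 3 bytes ≤ B = 6; zero-pad to 6 bytes: K' = 6d 67 6e 00 00 00.
K' ⊕ ipad = 5b 51 58 36 36 36.  K' ⊕ opad = 31 3b 32 5c 5c 5c.
Inner input = (K'⊕ipad) ∥ m = 5b 51 58 36 36 36 ∥ c0 52 96 74 dd.
Inner hash: sum = 91+81+88+54+54+54+192+82+150+116+221 = 1183 → 04 9f.
Outer input = (K'⊕opad) ∥ inner = 31 3b 32 5c 5c 5c ∥ 04 9f.
Outer hash (tag): sum = 49+59+50+92+92+92+4+159 = 597 → 02 55.

0255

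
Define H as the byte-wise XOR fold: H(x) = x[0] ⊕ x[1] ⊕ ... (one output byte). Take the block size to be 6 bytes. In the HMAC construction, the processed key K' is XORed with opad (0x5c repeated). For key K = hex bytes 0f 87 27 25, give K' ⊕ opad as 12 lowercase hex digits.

Key hex bytes 0f 87 27 25 is 4 bytes ≤ B = 6; zero-pad to 6 bytes: K' = 0f 87 27 25 00 00.
XOR each byte with 0x5c: 0f⊕5c=53, 87⊕5c=db, 27⊕5c=7b, 25⊕5c=79, 00⊕5c=5c, 00⊕5c=5c.

53db7b795c5c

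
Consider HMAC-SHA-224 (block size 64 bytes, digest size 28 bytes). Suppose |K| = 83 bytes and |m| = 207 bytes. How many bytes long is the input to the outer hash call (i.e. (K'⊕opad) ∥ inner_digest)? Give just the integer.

Key is 83 > 64 bytes, so it is hashed to 28 bytes then zero-padded to 64: |K'| = 64.
Outer input = (K'⊕opad) ∥ H(inner) → 64 + 28 = 92 bytes.

92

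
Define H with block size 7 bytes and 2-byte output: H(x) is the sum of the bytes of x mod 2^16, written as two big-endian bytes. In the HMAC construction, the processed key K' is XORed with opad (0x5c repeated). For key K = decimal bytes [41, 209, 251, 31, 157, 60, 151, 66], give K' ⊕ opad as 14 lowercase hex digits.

5f9a5c5c5c5c5c

Key decimal bytes [41, 209, 251, 31, 157, 60, 151, 66] = 29 d1 fb 1f 9d 3c 97 42 is 8 bytes > B = 7, so hash it first: H(key) = 03 c6, then zero-pad to 7 bytes: K' = 03 c6 00 00 00 00 00.
XOR each byte with 0x5c: 03⊕5c=5f, c6⊕5c=9a, 00⊕5c=5c, 00⊕5c=5c, 00⊕5c=5c, 00⊕5c=5c, 00⊕5c=5c.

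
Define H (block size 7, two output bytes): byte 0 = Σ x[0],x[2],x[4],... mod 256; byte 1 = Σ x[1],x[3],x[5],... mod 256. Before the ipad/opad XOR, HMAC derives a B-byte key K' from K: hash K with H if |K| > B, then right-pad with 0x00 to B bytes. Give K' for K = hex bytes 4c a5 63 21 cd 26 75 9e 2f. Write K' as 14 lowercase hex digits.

208a0000000000

|K| = 9 > B = 7, so first hash the key.
H(K): even-index sum = 544 mod 256 = 32; odd-index sum = 394 mod 256 = 138 → 20 8a.
Zero-pad H(K) = 20 8a to 7 bytes: K' = 20 8a 00 00 00 00 00.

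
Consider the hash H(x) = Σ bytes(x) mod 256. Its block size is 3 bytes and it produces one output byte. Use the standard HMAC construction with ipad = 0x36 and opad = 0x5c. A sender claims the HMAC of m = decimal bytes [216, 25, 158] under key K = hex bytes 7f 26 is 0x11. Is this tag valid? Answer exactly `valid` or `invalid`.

invalid

Key hex bytes 7f 26 is 2 bytes ≤ B = 3; zero-pad to 3 bytes: K' = 7f 26 00.
K' ⊕ ipad = 49 10 36; K' ⊕ opad = 23 7a 5c.
Inner hash: sum = 73+16+54+216+25+158 = 542; mod 256 = 30 → 1e.
Outer hash (recomputed tag): sum = 35+122+92+30 = 279; mod 256 = 23 → 17.
Recomputed tag = 17; claimed = 11 → mismatch.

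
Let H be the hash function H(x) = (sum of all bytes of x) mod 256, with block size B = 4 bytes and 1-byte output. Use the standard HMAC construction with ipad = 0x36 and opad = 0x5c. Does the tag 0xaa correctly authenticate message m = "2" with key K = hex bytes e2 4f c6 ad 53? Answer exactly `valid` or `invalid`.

invalid

Key hex bytes e2 4f c6 ad 53 is 5 bytes > B = 4, so hash it first: H(key) = f7, then zero-pad to 4 bytes: K' = f7 00 00 00.
K' ⊕ ipad = c1 36 36 36; K' ⊕ opad = ab 5c 5c 5c.
Inner hash: sum = 193+54+54+54+50 = 405; mod 256 = 149 → 95.
Outer hash (recomputed tag): sum = 171+92+92+92+149 = 596; mod 256 = 84 → 54.
Recomputed tag = 54; claimed = aa → mismatch.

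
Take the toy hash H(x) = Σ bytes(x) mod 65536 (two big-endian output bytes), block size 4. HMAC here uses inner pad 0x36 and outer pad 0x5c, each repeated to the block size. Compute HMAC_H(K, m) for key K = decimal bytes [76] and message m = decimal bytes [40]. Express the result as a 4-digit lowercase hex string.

Key decimal bytes [76] = 4c is 1 byte ≤ B = 4; zero-pad to 4 bytes: K' = 4c 00 00 00.
K' ⊕ ipad = 7a 36 36 36.  K' ⊕ opad = 10 5c 5c 5c.
Inner input = (K'⊕ipad) ∥ m = 7a 36 36 36 ∥ 28.
Inner hash: sum = 122+54+54+54+40 = 324 → 01 44.
Outer input = (K'⊕opad) ∥ inner = 10 5c 5c 5c ∥ 01 44.
Outer hash (tag): sum = 16+92+92+92+1+68 = 361 → 01 69.

0169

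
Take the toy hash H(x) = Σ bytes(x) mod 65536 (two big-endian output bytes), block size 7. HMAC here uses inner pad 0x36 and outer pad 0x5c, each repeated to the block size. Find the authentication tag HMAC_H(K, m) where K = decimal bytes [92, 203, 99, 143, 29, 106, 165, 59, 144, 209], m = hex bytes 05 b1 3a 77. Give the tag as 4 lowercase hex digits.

Key decimal bytes [92, 203, 99, 143, 29, 106, 165, 59, 144, 209] = 5c cb 63 8f 1d 6a a5 3b 90 d1 is 10 bytes > B = 7, so hash it first: H(key) = 04 e1, then zero-pad to 7 bytes: K' = 04 e1 00 00 00 00 00.
K' ⊕ ipad = 32 d7 36 36 36 36 36.  K' ⊕ opad = 58 bd 5c 5c 5c 5c 5c.
Inner input = (K'⊕ipad) ∥ m = 32 d7 36 36 36 36 36 ∥ 05 b1 3a 77.
Inner hash: sum = 50+215+54+54+54+54+54+5+177+58+119 = 894 → 03 7e.
Outer input = (K'⊕opad) ∥ inner = 58 bd 5c 5c 5c 5c 5c ∥ 03 7e.
Outer hash (tag): sum = 88+189+92+92+92+92+92+3+126 = 866 → 03 62.

0362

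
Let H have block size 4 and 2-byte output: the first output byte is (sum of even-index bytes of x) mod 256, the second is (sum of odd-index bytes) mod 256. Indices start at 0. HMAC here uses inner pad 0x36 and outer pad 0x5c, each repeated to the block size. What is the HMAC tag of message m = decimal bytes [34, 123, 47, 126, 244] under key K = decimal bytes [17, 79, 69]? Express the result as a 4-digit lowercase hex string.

4517

Key decimal bytes [17, 79, 69] = 11 4f 45 is 3 bytes ≤ B = 4; zero-pad to 4 bytes: K' = 11 4f 45 00.
K' ⊕ ipad = 27 79 73 36.  K' ⊕ opad = 4d 13 19 5c.
Inner input = (K'⊕ipad) ∥ m = 27 79 73 36 ∥ 22 7b 2f 7e f4.
Inner hash: even-index sum = 479 mod 256 = 223; odd-index sum = 424 mod 256 = 168 → df a8.
Outer input = (K'⊕opad) ∥ inner = 4d 13 19 5c ∥ df a8.
Outer hash (tag): even-index sum = 325 mod 256 = 69; odd-index sum = 279 mod 256 = 23 → 45 17.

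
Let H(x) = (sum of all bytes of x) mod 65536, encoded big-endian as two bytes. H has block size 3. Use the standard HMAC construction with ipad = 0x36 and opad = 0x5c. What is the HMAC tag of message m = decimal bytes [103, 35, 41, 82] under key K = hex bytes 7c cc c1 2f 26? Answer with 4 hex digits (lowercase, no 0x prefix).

Key hex bytes 7c cc c1 2f 26 is 5 bytes > B = 3, so hash it first: H(key) = 02 5e, then zero-pad to 3 bytes: K' = 02 5e 00.
K' ⊕ ipad = 34 68 36.  K' ⊕ opad = 5e 02 5c.
Inner input = (K'⊕ipad) ∥ m = 34 68 36 ∥ 67 23 29 52.
Inner hash: sum = 52+104+54+103+35+41+82 = 471 → 01 d7.
Outer input = (K'⊕opad) ∥ inner = 5e 02 5c ∥ 01 d7.
Outer hash (tag): sum = 94+2+92+1+215 = 404 → 01 94.

0194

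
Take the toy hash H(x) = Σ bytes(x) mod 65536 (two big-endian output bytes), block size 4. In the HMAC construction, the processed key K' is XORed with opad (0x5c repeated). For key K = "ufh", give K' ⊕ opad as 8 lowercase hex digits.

293a345c

Key "ufh" = 75 66 68 is 3 bytes ≤ B = 4; zero-pad to 4 bytes: K' = 75 66 68 00.
XOR each byte with 0x5c: 75⊕5c=29, 66⊕5c=3a, 68⊕5c=34, 00⊕5c=5c.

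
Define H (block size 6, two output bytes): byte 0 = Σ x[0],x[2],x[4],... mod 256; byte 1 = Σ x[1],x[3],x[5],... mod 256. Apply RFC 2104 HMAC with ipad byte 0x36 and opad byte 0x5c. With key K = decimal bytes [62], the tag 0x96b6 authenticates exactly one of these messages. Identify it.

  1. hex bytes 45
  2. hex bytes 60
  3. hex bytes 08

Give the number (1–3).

3

Key decimal bytes [62] = 3e is 1 byte ≤ B = 6; zero-pad to 6 bytes: K' = 3e 00 00 00 00 00.
K' ⊕ ipad = 08 36 36 36 36 36; K' ⊕ opad = 62 5c 5c 5c 5c 5c.
m1: inner = H(08 36 36 36 36 36 45) = b9 a2; tag = H(62 5c 5c 5c 5c 5c b9 a2) = d3b6
m2: inner = H(08 36 36 36 36 36 60) = d4 a2; tag = H(62 5c 5c 5c 5c 5c d4 a2) = eeb6
m3: inner = H(08 36 36 36 36 36 08) = 7c a2; tag = H(62 5c 5c 5c 5c 5c 7c a2) = 96b6 ← matches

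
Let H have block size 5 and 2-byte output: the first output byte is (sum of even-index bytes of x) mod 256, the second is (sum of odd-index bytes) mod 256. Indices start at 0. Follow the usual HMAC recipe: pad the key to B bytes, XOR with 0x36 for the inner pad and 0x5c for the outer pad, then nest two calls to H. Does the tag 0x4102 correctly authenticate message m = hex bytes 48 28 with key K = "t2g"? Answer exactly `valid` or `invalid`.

Key "t2g" = 74 32 67 is 3 bytes ≤ B = 5; zero-pad to 5 bytes: K' = 74 32 67 00 00.
K' ⊕ ipad = 42 04 51 36 36; K' ⊕ opad = 28 6e 3b 5c 5c.
Inner hash: even-index sum = 241 mod 256 = 241; odd-index sum = 130 mod 256 = 130 → f1 82.
Outer hash (recomputed tag): even-index sum = 321 mod 256 = 65; odd-index sum = 443 mod 256 = 187 → 41 bb.
Recomputed tag = 41bb; claimed = 4102 → mismatch.

invalid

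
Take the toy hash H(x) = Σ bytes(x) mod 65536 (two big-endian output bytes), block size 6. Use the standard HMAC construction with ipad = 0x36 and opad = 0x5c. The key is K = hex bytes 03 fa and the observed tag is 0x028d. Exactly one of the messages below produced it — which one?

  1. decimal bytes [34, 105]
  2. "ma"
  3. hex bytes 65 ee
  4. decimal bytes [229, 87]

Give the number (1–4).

Key hex bytes 03 fa is 2 bytes ≤ B = 6; zero-pad to 6 bytes: K' = 03 fa 00 00 00 00.
K' ⊕ ipad = 35 cc 36 36 36 36; K' ⊕ opad = 5f a6 5c 5c 5c 5c.
m1: inner = H(35 cc 36 36 36 36 22 69) = 02 64; tag = H(5f a6 5c 5c 5c 5c 02 64) = 02db
m2: inner = H(35 cc 36 36 36 36 6d 61) = 02 a7; tag = H(5f a6 5c 5c 5c 5c 02 a7) = 031e
m3: inner = H(35 cc 36 36 36 36 65 ee) = 03 2c; tag = H(5f a6 5c 5c 5c 5c 03 2c) = 02a4
m4: inner = H(35 cc 36 36 36 36 e5 57) = 03 15; tag = H(5f a6 5c 5c 5c 5c 03 15) = 028d ← matches

4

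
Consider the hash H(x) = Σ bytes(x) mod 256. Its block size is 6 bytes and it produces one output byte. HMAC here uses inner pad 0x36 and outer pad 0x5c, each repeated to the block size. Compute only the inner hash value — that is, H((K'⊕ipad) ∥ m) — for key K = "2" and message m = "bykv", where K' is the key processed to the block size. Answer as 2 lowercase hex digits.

ce

Key "2" = 32 is 1 byte ≤ B = 6; zero-pad to 6 bytes: K' = 32 00 00 00 00 00.
K' ⊕ ipad = 04 36 36 36 36 36.
Inner input = 04 36 36 36 36 36 ∥ 62 79 6b 76.
Inner hash: sum = 4+54+54+54+54+54+98+121+107+118 = 718; mod 256 = 206 → ce.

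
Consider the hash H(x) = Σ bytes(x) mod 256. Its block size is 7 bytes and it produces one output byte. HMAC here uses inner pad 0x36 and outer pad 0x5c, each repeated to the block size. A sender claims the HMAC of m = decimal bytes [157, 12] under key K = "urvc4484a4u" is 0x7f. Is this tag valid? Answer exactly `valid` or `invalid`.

Key "urvc4484a4u" = 75 72 76 63 34 34 38 34 61 34 75 is 11 bytes > B = 7, so hash it first: H(key) = 9e, then zero-pad to 7 bytes: K' = 9e 00 00 00 00 00 00.
K' ⊕ ipad = a8 36 36 36 36 36 36; K' ⊕ opad = c2 5c 5c 5c 5c 5c 5c.
Inner hash: sum = 168+54+54+54+54+54+54+157+12 = 661; mod 256 = 149 → 95.
Outer hash (recomputed tag): sum = 194+92+92+92+92+92+92+149 = 895; mod 256 = 127 → 7f.
Recomputed tag = 7f; claimed = 7f → match.

valid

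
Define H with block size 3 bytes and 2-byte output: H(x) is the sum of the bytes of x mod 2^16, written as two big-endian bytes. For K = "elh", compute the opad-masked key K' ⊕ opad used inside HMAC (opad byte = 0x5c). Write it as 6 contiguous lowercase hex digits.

393034

Key "elh" = 65 6c 68 is exactly B = 3 bytes: K' = 65 6c 68.
XOR each byte with 0x5c: 65⊕5c=39, 6c⊕5c=30, 68⊕5c=34.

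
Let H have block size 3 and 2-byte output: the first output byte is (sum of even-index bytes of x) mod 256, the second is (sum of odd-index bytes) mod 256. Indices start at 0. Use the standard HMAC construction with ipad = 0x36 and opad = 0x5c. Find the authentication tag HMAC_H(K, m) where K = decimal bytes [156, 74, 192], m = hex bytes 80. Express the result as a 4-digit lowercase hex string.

Key decimal bytes [156, 74, 192] = 9c 4a c0 is exactly B = 3 bytes: K' = 9c 4a c0.
K' ⊕ ipad = aa 7c f6.  K' ⊕ opad = c0 16 9c.
Inner input = (K'⊕ipad) ∥ m = aa 7c f6 ∥ 80.
Inner hash: even-index sum = 416 mod 256 = 160; odd-index sum = 252 mod 256 = 252 → a0 fc.
Outer input = (K'⊕opad) ∥ inner = c0 16 9c ∥ a0 fc.
Outer hash (tag): even-index sum = 600 mod 256 = 88; odd-index sum = 182 mod 256 = 182 → 58 b6.

58b6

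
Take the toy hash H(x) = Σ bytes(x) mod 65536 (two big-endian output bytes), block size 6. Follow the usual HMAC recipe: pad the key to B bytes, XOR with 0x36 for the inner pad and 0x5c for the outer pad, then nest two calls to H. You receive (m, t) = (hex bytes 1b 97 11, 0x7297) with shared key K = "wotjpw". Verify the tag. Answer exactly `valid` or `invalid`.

Key "wotjpw" = 77 6f 74 6a 70 77 is exactly B = 6 bytes: K' = 77 6f 74 6a 70 77.
K' ⊕ ipad = 41 59 42 5c 46 41; K' ⊕ opad = 2b 33 28 36 2c 2b.
Inner hash: sum = 65+89+66+92+70+65+27+151+17 = 642 → 02 82.
Outer hash (recomputed tag): sum = 43+51+40+54+44+43+2+130 = 407 → 01 97.
Recomputed tag = 0197; claimed = 7297 → mismatch.

invalid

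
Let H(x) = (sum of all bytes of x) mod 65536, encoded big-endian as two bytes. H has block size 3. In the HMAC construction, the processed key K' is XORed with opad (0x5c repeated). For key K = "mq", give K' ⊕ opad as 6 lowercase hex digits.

Key "mq" = 6d 71 is 2 bytes ≤ B = 3; zero-pad to 3 bytes: K' = 6d 71 00.
XOR each byte with 0x5c: 6d⊕5c=31, 71⊕5c=2d, 00⊕5c=5c.

312d5c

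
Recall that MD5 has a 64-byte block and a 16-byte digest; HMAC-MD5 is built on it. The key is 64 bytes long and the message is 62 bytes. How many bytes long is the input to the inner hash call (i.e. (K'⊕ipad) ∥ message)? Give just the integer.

Key is 64 ≤ 64 bytes, zero-padded: |K'| = 64.
Inner input = (K'⊕ipad) ∥ m → 64 + 62 = 126 bytes.

126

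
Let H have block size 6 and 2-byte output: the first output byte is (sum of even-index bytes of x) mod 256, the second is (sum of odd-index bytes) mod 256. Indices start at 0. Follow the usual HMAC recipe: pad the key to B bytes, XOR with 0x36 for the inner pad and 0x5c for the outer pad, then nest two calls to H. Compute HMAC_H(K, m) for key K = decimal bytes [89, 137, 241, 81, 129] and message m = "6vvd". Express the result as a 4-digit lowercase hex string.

Key decimal bytes [89, 137, 241, 81, 129] = 59 89 f1 51 81 is 5 bytes ≤ B = 6; zero-pad to 6 bytes: K' = 59 89 f1 51 81 00.
K' ⊕ ipad = 6f bf c7 67 b7 36.  K' ⊕ opad = 05 d5 ad 0d dd 5c.
Inner input = (K'⊕ipad) ∥ m = 6f bf c7 67 b7 36 ∥ 36 76 76 64.
Inner hash: even-index sum = 665 mod 256 = 153; odd-index sum = 566 mod 256 = 54 → 99 36.
Outer input = (K'⊕opad) ∥ inner = 05 d5 ad 0d dd 5c ∥ 99 36.
Outer hash (tag): even-index sum = 552 mod 256 = 40; odd-index sum = 372 mod 256 = 116 → 28 74.

2874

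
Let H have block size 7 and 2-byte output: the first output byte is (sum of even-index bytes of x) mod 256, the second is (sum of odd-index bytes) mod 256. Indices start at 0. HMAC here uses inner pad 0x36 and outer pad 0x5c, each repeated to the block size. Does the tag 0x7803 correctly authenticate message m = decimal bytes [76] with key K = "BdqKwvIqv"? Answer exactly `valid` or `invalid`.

invalid

Key "BdqKwvIqv" = 42 64 71 4b 77 76 49 71 76 is 9 bytes > B = 7, so hash it first: H(key) = e9 96, then zero-pad to 7 bytes: K' = e9 96 00 00 00 00 00.
K' ⊕ ipad = df a0 36 36 36 36 36; K' ⊕ opad = b5 ca 5c 5c 5c 5c 5c.
Inner hash: even-index sum = 385 mod 256 = 129; odd-index sum = 344 mod 256 = 88 → 81 58.
Outer hash (recomputed tag): even-index sum = 545 mod 256 = 33; odd-index sum = 515 mod 256 = 3 → 21 03.
Recomputed tag = 2103; claimed = 7803 → mismatch.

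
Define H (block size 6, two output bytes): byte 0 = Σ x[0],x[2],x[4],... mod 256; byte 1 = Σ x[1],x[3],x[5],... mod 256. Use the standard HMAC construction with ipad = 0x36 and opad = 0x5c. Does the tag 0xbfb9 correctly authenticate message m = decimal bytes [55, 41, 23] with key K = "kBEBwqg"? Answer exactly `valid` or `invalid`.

invalid

Key "kBEBwqg" = 6b 42 45 42 77 71 67 is 7 bytes > B = 6, so hash it first: H(key) = 8e f5, then zero-pad to 6 bytes: K' = 8e f5 00 00 00 00.
K' ⊕ ipad = b8 c3 36 36 36 36; K' ⊕ opad = d2 a9 5c 5c 5c 5c.
Inner hash: even-index sum = 370 mod 256 = 114; odd-index sum = 344 mod 256 = 88 → 72 58.
Outer hash (recomputed tag): even-index sum = 508 mod 256 = 252; odd-index sum = 441 mod 256 = 185 → fc b9.
Recomputed tag = fcb9; claimed = bfb9 → mismatch.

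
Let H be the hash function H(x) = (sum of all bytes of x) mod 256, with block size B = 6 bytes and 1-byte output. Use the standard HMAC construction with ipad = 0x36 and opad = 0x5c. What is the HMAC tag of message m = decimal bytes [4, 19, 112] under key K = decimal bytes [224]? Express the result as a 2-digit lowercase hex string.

Key decimal bytes [224] = e0 is 1 byte ≤ B = 6; zero-pad to 6 bytes: K' = e0 00 00 00 00 00.
K' ⊕ ipad = d6 36 36 36 36 36.  K' ⊕ opad = bc 5c 5c 5c 5c 5c.
Inner input = (K'⊕ipad) ∥ m = d6 36 36 36 36 36 ∥ 04 13 70.
Inner hash: sum = 214+54+54+54+54+54+4+19+112 = 619; mod 256 = 107 → 6b.
Outer input = (K'⊕opad) ∥ inner = bc 5c 5c 5c 5c 5c ∥ 6b.
Outer hash (tag): sum = 188+92+92+92+92+92+107 = 755; mod 256 = 243 → f3.

f3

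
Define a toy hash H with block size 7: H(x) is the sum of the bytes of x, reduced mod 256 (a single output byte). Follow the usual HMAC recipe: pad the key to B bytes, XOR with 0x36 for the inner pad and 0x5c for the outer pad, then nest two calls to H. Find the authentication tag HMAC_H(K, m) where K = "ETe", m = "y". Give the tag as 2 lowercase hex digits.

43

Key "ETe" = 45 54 65 is 3 bytes ≤ B = 7; zero-pad to 7 bytes: K' = 45 54 65 00 00 00 00.
K' ⊕ ipad = 73 62 53 36 36 36 36.  K' ⊕ opad = 19 08 39 5c 5c 5c 5c.
Inner input = (K'⊕ipad) ∥ m = 73 62 53 36 36 36 36 ∥ 79.
Inner hash: sum = 115+98+83+54+54+54+54+121 = 633; mod 256 = 121 → 79.
Outer input = (K'⊕opad) ∥ inner = 19 08 39 5c 5c 5c 5c ∥ 79.
Outer hash (tag): sum = 25+8+57+92+92+92+92+121 = 579; mod 256 = 67 → 43.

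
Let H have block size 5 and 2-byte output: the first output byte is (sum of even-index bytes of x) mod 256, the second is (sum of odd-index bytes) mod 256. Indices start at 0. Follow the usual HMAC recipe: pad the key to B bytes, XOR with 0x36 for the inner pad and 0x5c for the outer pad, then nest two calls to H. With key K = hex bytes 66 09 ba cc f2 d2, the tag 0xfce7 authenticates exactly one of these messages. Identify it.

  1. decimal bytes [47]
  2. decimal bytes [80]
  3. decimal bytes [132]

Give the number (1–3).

1

Key hex bytes 66 09 ba cc f2 d2 is 6 bytes > B = 5, so hash it first: H(key) = 12 a7, then zero-pad to 5 bytes: K' = 12 a7 00 00 00.
K' ⊕ ipad = 24 91 36 36 36; K' ⊕ opad = 4e fb 5c 5c 5c.
m1: inner = H(24 91 36 36 36 2f) = 90 f6; tag = H(4e fb 5c 5c 5c 90 f6) = fce7 ← matches
m2: inner = H(24 91 36 36 36 50) = 90 17; tag = H(4e fb 5c 5c 5c 90 17) = 1de7
m3: inner = H(24 91 36 36 36 84) = 90 4b; tag = H(4e fb 5c 5c 5c 90 4b) = 51e7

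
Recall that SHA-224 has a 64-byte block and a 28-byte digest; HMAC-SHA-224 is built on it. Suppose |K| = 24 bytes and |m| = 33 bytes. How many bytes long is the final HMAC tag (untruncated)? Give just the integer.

The tag is one SHA-224 digest: 28 bytes.

28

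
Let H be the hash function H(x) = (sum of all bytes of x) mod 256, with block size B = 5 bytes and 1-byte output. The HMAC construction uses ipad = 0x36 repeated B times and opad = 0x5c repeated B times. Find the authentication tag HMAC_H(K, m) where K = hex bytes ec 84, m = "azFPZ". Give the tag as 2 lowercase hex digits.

95

Key hex bytes ec 84 is 2 bytes ≤ B = 5; zero-pad to 5 bytes: K' = ec 84 00 00 00.
K' ⊕ ipad = da b2 36 36 36.  K' ⊕ opad = b0 d8 5c 5c 5c.
Inner input = (K'⊕ipad) ∥ m = da b2 36 36 36 ∥ 61 7a 46 50 5a.
Inner hash: sum = 218+178+54+54+54+97+122+70+80+90 = 1017; mod 256 = 249 → f9.
Outer input = (K'⊕opad) ∥ inner = b0 d8 5c 5c 5c ∥ f9.
Outer hash (tag): sum = 176+216+92+92+92+249 = 917; mod 256 = 149 → 95.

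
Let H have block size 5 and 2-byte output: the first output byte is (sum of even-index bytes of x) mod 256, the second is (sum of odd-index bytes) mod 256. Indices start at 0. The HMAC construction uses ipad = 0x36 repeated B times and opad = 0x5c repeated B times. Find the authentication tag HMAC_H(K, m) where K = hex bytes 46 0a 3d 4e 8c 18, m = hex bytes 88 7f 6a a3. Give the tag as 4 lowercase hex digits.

Key hex bytes 46 0a 3d 4e 8c 18 is 6 bytes > B = 5, so hash it first: H(key) = 0f 70, then zero-pad to 5 bytes: K' = 0f 70 00 00 00.
K' ⊕ ipad = 39 46 36 36 36.  K' ⊕ opad = 53 2c 5c 5c 5c.
Inner input = (K'⊕ipad) ∥ m = 39 46 36 36 36 ∥ 88 7f 6a a3.
Inner hash: even-index sum = 455 mod 256 = 199; odd-index sum = 366 mod 256 = 110 → c7 6e.
Outer input = (K'⊕opad) ∥ inner = 53 2c 5c 5c 5c ∥ c7 6e.
Outer hash (tag): even-index sum = 377 mod 256 = 121; odd-index sum = 335 mod 256 = 79 → 79 4f.

794f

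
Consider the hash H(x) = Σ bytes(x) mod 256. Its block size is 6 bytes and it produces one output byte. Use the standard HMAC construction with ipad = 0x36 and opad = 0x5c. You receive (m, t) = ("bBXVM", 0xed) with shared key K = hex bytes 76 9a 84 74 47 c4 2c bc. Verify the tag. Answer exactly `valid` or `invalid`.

valid

Key hex bytes 76 9a 84 74 47 c4 2c bc is 8 bytes > B = 6, so hash it first: H(key) = fb, then zero-pad to 6 bytes: K' = fb 00 00 00 00 00.
K' ⊕ ipad = cd 36 36 36 36 36; K' ⊕ opad = a7 5c 5c 5c 5c 5c.
Inner hash: sum = 205+54+54+54+54+54+98+66+88+86+77 = 890; mod 256 = 122 → 7a.
Outer hash (recomputed tag): sum = 167+92+92+92+92+92+122 = 749; mod 256 = 237 → ed.
Recomputed tag = ed; claimed = ed → match.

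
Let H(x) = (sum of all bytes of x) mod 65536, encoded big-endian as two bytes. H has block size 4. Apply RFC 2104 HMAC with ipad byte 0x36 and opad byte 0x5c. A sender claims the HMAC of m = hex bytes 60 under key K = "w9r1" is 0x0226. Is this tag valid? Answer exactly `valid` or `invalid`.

valid

Key "w9r1" = 77 39 72 31 is exactly B = 4 bytes: K' = 77 39 72 31.
K' ⊕ ipad = 41 0f 44 07; K' ⊕ opad = 2b 65 2e 6d.
Inner hash: sum = 65+15+68+7+96 = 251 → 00 fb.
Outer hash (recomputed tag): sum = 43+101+46+109+0+251 = 550 → 02 26.
Recomputed tag = 0226; claimed = 0226 → match.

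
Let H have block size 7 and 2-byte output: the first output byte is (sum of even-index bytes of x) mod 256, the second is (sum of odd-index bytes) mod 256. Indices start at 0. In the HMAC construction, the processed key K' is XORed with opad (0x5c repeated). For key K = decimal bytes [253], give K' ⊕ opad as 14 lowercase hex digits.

Key decimal bytes [253] = fd is 1 byte ≤ B = 7; zero-pad to 7 bytes: K' = fd 00 00 00 00 00 00.
XOR each byte with 0x5c: fd⊕5c=a1, 00⊕5c=5c, 00⊕5c=5c, 00⊕5c=5c, 00⊕5c=5c, 00⊕5c=5c, 00⊕5c=5c.

a15c5c5c5c5c5c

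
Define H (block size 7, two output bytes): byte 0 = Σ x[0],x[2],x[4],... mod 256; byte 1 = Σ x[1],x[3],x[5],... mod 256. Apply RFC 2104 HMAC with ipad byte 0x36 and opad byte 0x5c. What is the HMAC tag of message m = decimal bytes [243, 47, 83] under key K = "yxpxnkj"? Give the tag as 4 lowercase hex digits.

Key "yxpxnkj" = 79 78 70 78 6e 6b 6a is exactly B = 7 bytes: K' = 79 78 70 78 6e 6b 6a.
K' ⊕ ipad = 4f 4e 46 4e 58 5d 5c.  K' ⊕ opad = 25 24 2c 24 32 37 36.
Inner input = (K'⊕ipad) ∥ m = 4f 4e 46 4e 58 5d 5c ∥ f3 2f 53.
Inner hash: even-index sum = 376 mod 256 = 120; odd-index sum = 575 mod 256 = 63 → 78 3f.
Outer input = (K'⊕opad) ∥ inner = 25 24 2c 24 32 37 36 ∥ 78 3f.
Outer hash (tag): even-index sum = 248 mod 256 = 248; odd-index sum = 247 mod 256 = 247 → f8 f7.

f8f7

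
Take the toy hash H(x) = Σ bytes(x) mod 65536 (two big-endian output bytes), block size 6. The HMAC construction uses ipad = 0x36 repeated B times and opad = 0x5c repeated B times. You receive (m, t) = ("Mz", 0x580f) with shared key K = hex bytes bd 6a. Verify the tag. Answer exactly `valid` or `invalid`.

Key hex bytes bd 6a is 2 bytes ≤ B = 6; zero-pad to 6 bytes: K' = bd 6a 00 00 00 00.
K' ⊕ ipad = 8b 5c 36 36 36 36; K' ⊕ opad = e1 36 5c 5c 5c 5c.
Inner hash: sum = 139+92+54+54+54+54+77+122 = 646 → 02 86.
Outer hash (recomputed tag): sum = 225+54+92+92+92+92+2+134 = 783 → 03 0f.
Recomputed tag = 030f; claimed = 580f → mismatch.

invalid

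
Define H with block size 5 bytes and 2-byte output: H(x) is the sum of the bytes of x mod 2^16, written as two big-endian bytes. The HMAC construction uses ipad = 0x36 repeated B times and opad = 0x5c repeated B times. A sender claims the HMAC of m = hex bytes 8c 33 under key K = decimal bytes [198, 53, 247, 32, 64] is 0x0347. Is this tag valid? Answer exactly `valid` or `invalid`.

valid

Key decimal bytes [198, 53, 247, 32, 64] = c6 35 f7 20 40 is exactly B = 5 bytes: K' = c6 35 f7 20 40.
K' ⊕ ipad = f0 03 c1 16 76; K' ⊕ opad = 9a 69 ab 7c 1c.
Inner hash: sum = 240+3+193+22+118+140+51 = 767 → 02 ff.
Outer hash (recomputed tag): sum = 154+105+171+124+28+2+255 = 839 → 03 47.
Recomputed tag = 0347; claimed = 0347 → match.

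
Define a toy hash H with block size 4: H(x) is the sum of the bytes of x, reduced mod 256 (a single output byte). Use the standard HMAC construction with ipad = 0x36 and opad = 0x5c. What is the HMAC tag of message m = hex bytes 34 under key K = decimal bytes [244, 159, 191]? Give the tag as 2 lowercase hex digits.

Key decimal bytes [244, 159, 191] = f4 9f bf is 3 bytes ≤ B = 4; zero-pad to 4 bytes: K' = f4 9f bf 00.
K' ⊕ ipad = c2 a9 89 36.  K' ⊕ opad = a8 c3 e3 5c.
Inner input = (K'⊕ipad) ∥ m = c2 a9 89 36 ∥ 34.
Inner hash: sum = 194+169+137+54+52 = 606; mod 256 = 94 → 5e.
Outer input = (K'⊕opad) ∥ inner = a8 c3 e3 5c ∥ 5e.
Outer hash (tag): sum = 168+195+227+92+94 = 776; mod 256 = 8 → 08.

08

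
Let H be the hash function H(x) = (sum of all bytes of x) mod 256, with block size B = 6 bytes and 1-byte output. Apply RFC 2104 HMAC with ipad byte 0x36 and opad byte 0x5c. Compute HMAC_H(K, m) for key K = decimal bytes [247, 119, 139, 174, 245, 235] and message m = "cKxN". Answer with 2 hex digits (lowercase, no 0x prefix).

6a

Key decimal bytes [247, 119, 139, 174, 245, 235] = f7 77 8b ae f5 eb is exactly B = 6 bytes: K' = f7 77 8b ae f5 eb.
K' ⊕ ipad = c1 41 bd 98 c3 dd.  K' ⊕ opad = ab 2b d7 f2 a9 b7.
Inner input = (K'⊕ipad) ∥ m = c1 41 bd 98 c3 dd ∥ 63 4b 78 4e.
Inner hash: sum = 193+65+189+152+195+221+99+75+120+78 = 1387; mod 256 = 107 → 6b.
Outer input = (K'⊕opad) ∥ inner = ab 2b d7 f2 a9 b7 ∥ 6b.
Outer hash (tag): sum = 171+43+215+242+169+183+107 = 1130; mod 256 = 106 → 6a.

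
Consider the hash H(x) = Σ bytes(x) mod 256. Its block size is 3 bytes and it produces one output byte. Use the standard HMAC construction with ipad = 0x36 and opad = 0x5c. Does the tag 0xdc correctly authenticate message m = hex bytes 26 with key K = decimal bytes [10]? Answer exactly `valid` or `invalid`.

Key decimal bytes [10] = 0a is 1 byte ≤ B = 3; zero-pad to 3 bytes: K' = 0a 00 00.
K' ⊕ ipad = 3c 36 36; K' ⊕ opad = 56 5c 5c.
Inner hash: sum = 60+54+54+38 = 206 → ce.
Outer hash (recomputed tag): sum = 86+92+92+206 = 476; mod 256 = 220 → dc.
Recomputed tag = dc; claimed = dc → match.

valid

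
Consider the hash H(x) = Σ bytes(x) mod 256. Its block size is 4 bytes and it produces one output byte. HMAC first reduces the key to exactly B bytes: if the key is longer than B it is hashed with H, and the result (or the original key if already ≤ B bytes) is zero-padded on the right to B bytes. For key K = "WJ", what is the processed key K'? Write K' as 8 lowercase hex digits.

Key "WJ" = 57 4a is 2 bytes ≤ B = 4; zero-pad to 4 bytes: K' = 57 4a 00 00.

574a0000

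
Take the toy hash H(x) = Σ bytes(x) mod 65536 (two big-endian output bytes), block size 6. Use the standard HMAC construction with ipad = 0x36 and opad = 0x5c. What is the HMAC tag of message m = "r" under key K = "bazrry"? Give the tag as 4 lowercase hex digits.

Key "bazrry" = 62 61 7a 72 72 79 is exactly B = 6 bytes: K' = 62 61 7a 72 72 79.
K' ⊕ ipad = 54 57 4c 44 44 4f.  K' ⊕ opad = 3e 3d 26 2e 2e 25.
Inner input = (K'⊕ipad) ∥ m = 54 57 4c 44 44 4f ∥ 72.
Inner hash: sum = 84+87+76+68+68+79+114 = 576 → 02 40.
Outer input = (K'⊕opad) ∥ inner = 3e 3d 26 2e 2e 25 ∥ 02 40.
Outer hash (tag): sum = 62+61+38+46+46+37+2+64 = 356 → 01 64.

0164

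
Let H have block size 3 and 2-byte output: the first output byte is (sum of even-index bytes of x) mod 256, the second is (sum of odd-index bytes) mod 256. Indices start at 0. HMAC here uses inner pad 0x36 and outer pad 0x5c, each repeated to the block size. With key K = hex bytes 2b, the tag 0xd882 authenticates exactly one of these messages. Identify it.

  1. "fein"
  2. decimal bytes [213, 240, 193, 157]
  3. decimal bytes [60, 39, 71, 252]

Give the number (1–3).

1

Key hex bytes 2b is 1 byte ≤ B = 3; zero-pad to 3 bytes: K' = 2b 00 00.
K' ⊕ ipad = 1d 36 36; K' ⊕ opad = 77 5c 5c.
m1: inner = H(1d 36 36 66 65 69 6e) = 26 05; tag = H(77 5c 5c 26 05) = d882 ← matches
m2: inner = H(1d 36 36 d5 f0 c1 9d) = e0 cc; tag = H(77 5c 5c e0 cc) = 9f3c
m3: inner = H(1d 36 36 3c 27 47 fc) = 76 b9; tag = H(77 5c 5c 76 b9) = 8cd2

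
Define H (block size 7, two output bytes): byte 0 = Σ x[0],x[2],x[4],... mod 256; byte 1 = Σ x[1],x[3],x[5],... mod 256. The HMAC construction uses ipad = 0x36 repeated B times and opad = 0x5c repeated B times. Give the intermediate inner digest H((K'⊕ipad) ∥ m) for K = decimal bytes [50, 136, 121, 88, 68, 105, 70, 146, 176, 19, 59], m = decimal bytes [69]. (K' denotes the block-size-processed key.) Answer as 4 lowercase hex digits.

b889

Key decimal bytes [50, 136, 121, 88, 68, 105, 70, 146, 176, 19, 59] = 32 88 79 58 44 69 46 92 b0 13 3b is 11 bytes > B = 7, so hash it first: H(key) = 20 ee, then zero-pad to 7 bytes: K' = 20 ee 00 00 00 00 00.
K' ⊕ ipad = 16 d8 36 36 36 36 36.
Inner input = 16 d8 36 36 36 36 36 ∥ 45.
Inner hash: even-index sum = 184 mod 256 = 184; odd-index sum = 393 mod 256 = 137 → b8 89.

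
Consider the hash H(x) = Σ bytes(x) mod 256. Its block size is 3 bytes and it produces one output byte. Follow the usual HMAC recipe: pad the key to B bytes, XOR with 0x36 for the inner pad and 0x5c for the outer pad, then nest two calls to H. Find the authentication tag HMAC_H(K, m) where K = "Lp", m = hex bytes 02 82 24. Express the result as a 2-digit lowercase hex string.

Key "Lp" = 4c 70 is 2 bytes ≤ B = 3; zero-pad to 3 bytes: K' = 4c 70 00.
K' ⊕ ipad = 7a 46 36.  K' ⊕ opad = 10 2c 5c.
Inner input = (K'⊕ipad) ∥ m = 7a 46 36 ∥ 02 82 24.
Inner hash: sum = 122+70+54+2+130+36 = 414; mod 256 = 158 → 9e.
Outer input = (K'⊕opad) ∥ inner = 10 2c 5c ∥ 9e.
Outer hash (tag): sum = 16+44+92+158 = 310; mod 256 = 54 → 36.

36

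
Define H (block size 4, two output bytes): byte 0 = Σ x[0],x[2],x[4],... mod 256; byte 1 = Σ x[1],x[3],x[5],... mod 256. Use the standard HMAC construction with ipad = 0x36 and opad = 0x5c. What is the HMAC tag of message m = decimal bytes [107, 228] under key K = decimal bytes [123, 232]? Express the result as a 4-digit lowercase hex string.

7108

Key decimal bytes [123, 232] = 7b e8 is 2 bytes ≤ B = 4; zero-pad to 4 bytes: K' = 7b e8 00 00.
K' ⊕ ipad = 4d de 36 36.  K' ⊕ opad = 27 b4 5c 5c.
Inner input = (K'⊕ipad) ∥ m = 4d de 36 36 ∥ 6b e4.
Inner hash: even-index sum = 238 mod 256 = 238; odd-index sum = 504 mod 256 = 248 → ee f8.
Outer input = (K'⊕opad) ∥ inner = 27 b4 5c 5c ∥ ee f8.
Outer hash (tag): even-index sum = 369 mod 256 = 113; odd-index sum = 520 mod 256 = 8 → 71 08.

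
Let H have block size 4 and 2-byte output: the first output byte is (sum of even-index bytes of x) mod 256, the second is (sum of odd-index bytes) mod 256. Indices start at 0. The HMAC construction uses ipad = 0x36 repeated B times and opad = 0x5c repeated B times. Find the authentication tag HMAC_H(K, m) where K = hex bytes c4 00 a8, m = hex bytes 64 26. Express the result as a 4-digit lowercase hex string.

804a

Key hex bytes c4 00 a8 is 3 bytes ≤ B = 4; zero-pad to 4 bytes: K' = c4 00 a8 00.
K' ⊕ ipad = f2 36 9e 36.  K' ⊕ opad = 98 5c f4 5c.
Inner input = (K'⊕ipad) ∥ m = f2 36 9e 36 ∥ 64 26.
Inner hash: even-index sum = 500 mod 256 = 244; odd-index sum = 146 mod 256 = 146 → f4 92.
Outer input = (K'⊕opad) ∥ inner = 98 5c f4 5c ∥ f4 92.
Outer hash (tag): even-index sum = 640 mod 256 = 128; odd-index sum = 330 mod 256 = 74 → 80 4a.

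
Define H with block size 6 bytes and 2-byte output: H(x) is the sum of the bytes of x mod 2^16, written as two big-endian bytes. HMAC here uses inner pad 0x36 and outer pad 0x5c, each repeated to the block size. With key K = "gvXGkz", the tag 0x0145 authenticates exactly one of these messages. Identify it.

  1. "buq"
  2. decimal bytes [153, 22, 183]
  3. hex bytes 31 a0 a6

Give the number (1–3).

Key "gvXGkz" = 67 76 58 47 6b 7a is exactly B = 6 bytes: K' = 67 76 58 47 6b 7a.
K' ⊕ ipad = 51 40 6e 71 5d 4c; K' ⊕ opad = 3b 2a 04 1b 37 26.
m1: inner = H(51 40 6e 71 5d 4c 62 75 71) = 03 61; tag = H(3b 2a 04 1b 37 26 03 61) = 0145 ← matches
m2: inner = H(51 40 6e 71 5d 4c 99 16 b7) = 03 7f; tag = H(3b 2a 04 1b 37 26 03 7f) = 0163
m3: inner = H(51 40 6e 71 5d 4c 31 a0 a6) = 03 90; tag = H(3b 2a 04 1b 37 26 03 90) = 0174

1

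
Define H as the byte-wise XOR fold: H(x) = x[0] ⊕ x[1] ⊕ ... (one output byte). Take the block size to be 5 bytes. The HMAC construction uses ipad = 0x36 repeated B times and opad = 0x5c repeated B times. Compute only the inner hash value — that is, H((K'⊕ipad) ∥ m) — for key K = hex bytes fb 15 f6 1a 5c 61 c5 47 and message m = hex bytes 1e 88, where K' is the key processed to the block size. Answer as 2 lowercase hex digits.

1d

Key hex bytes fb 15 f6 1a 5c 61 c5 47 is 8 bytes > B = 5, so hash it first: H(key) = bd, then zero-pad to 5 bytes: K' = bd 00 00 00 00.
K' ⊕ ipad = 8b 36 36 36 36.
Inner input = 8b 36 36 36 36 ∥ 1e 88.
Inner hash: XOR 8b⊕36⊕36⊕36⊕36⊕1e⊕88 = 1d.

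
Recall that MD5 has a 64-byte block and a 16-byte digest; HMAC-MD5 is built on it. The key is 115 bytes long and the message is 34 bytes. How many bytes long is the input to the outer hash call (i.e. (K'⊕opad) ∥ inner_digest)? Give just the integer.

80

Key is 115 > 64 bytes, so it is hashed to 16 bytes then zero-padded to 64: |K'| = 64.
Outer input = (K'⊕opad) ∥ H(inner) → 64 + 16 = 80 bytes.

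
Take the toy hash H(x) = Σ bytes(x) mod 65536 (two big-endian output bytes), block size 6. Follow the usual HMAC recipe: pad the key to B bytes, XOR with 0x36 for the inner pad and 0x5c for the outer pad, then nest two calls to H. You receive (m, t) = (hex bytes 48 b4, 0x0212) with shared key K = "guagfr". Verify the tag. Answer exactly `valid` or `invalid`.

Key "guagfr" = 67 75 61 67 66 72 is exactly B = 6 bytes: K' = 67 75 61 67 66 72.
K' ⊕ ipad = 51 43 57 51 50 44; K' ⊕ opad = 3b 29 3d 3b 3a 2e.
Inner hash: sum = 81+67+87+81+80+68+72+180 = 716 → 02 cc.
Outer hash (recomputed tag): sum = 59+41+61+59+58+46+2+204 = 530 → 02 12.
Recomputed tag = 0212; claimed = 0212 → match.

valid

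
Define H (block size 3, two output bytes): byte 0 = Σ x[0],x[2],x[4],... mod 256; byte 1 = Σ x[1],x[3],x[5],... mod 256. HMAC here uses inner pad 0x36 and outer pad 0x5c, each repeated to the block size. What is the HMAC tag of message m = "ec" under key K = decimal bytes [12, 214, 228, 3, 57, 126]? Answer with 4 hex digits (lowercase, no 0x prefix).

Key decimal bytes [12, 214, 228, 3, 57, 126] = 0c d6 e4 03 39 7e is 6 bytes > B = 3, so hash it first: H(key) = 29 57, then zero-pad to 3 bytes: K' = 29 57 00.
K' ⊕ ipad = 1f 61 36.  K' ⊕ opad = 75 0b 5c.
Inner input = (K'⊕ipad) ∥ m = 1f 61 36 ∥ 65 63.
Inner hash: even-index sum = 184 mod 256 = 184; odd-index sum = 198 mod 256 = 198 → b8 c6.
Outer input = (K'⊕opad) ∥ inner = 75 0b 5c ∥ b8 c6.
Outer hash (tag): even-index sum = 407 mod 256 = 151; odd-index sum = 195 mod 256 = 195 → 97 c3.

97c3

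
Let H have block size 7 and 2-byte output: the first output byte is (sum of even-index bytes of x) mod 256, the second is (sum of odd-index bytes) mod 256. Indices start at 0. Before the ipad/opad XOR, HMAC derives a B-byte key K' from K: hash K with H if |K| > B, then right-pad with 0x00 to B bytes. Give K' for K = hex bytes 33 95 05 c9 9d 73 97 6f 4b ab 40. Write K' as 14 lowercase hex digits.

f7eb0000000000

|K| = 11 > B = 7, so first hash the key.
H(K): even-index sum = 503 mod 256 = 247; odd-index sum = 747 mod 256 = 235 → f7 eb.
Zero-pad H(K) = f7 eb to 7 bytes: K' = f7 eb 00 00 00 00 00.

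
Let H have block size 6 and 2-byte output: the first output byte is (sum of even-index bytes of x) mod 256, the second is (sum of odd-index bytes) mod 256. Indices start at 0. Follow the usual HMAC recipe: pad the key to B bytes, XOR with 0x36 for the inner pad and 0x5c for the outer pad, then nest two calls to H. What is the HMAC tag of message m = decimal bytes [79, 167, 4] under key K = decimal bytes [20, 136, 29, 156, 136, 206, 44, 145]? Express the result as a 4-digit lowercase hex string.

Key decimal bytes [20, 136, 29, 156, 136, 206, 44, 145] = 14 88 1d 9c 88 ce 2c 91 is 8 bytes > B = 6, so hash it first: H(key) = e5 83, then zero-pad to 6 bytes: K' = e5 83 00 00 00 00.
K' ⊕ ipad = d3 b5 36 36 36 36.  K' ⊕ opad = b9 df 5c 5c 5c 5c.
Inner input = (K'⊕ipad) ∥ m = d3 b5 36 36 36 36 ∥ 4f a7 04.
Inner hash: even-index sum = 402 mod 256 = 146; odd-index sum = 456 mod 256 = 200 → 92 c8.
Outer input = (K'⊕opad) ∥ inner = b9 df 5c 5c 5c 5c ∥ 92 c8.
Outer hash (tag): even-index sum = 515 mod 256 = 3; odd-index sum = 607 mod 256 = 95 → 03 5f.

035f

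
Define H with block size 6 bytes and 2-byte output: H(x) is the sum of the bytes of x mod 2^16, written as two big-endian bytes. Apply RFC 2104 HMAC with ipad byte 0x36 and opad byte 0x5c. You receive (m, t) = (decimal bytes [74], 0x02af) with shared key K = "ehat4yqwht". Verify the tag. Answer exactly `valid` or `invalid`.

Key "ehat4yqwht" = 65 68 61 74 34 79 71 77 68 74 is 10 bytes > B = 6, so hash it first: H(key) = 04 13, then zero-pad to 6 bytes: K' = 04 13 00 00 00 00.
K' ⊕ ipad = 32 25 36 36 36 36; K' ⊕ opad = 58 4f 5c 5c 5c 5c.
Inner hash: sum = 50+37+54+54+54+54+74 = 377 → 01 79.
Outer hash (recomputed tag): sum = 88+79+92+92+92+92+1+121 = 657 → 02 91.
Recomputed tag = 0291; claimed = 02af → mismatch.

invalid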